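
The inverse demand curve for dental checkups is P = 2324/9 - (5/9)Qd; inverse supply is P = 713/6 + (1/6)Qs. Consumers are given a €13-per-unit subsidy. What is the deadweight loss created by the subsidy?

Pre-subsidy: 2324/9 - (5/9)Q = 713/6 + (1/6)Q gives Q* = 193 and P* = 151.
With the rebate, buyers effectively pay Pb = Ps − 13, where Ps is the price sellers receive.
On the curves, Pb = 2324/9 - (5/9)Q and Ps = 713/6 + (1/6)Q; the wedge Ps − Pb = 13 gives 713/6 + (1/6)Q − (2324/9 - (5/9)Q) = 13, so Q' = 211.
Then Pb = 2324/9 − (5/9)·211 = 141 and Ps = 713/6 + (1/6)·211 = 154.
The subsidy expands output by 211 − 193 = 18 past the efficient level; on those units the gap between marginal cost and willingness to pay runs from 0 up to 13.
DWL = ½ × 13 × 18 = 117.

Deadweight loss = €117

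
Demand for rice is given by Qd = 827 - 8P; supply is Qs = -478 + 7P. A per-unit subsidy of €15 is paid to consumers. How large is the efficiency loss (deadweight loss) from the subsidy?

Deadweight loss = €420

Pre-subsidy: 827 - 8P = -478 + 7P gives P* = 87, Q* = 131.
With the rebate, buyers effectively pay Pb = Ps − 15, where Ps is the price sellers receive.
Demand in terms of Ps becomes Qd = 827 − 8(Ps − 15) = 947 - 8Ps. Setting this equal to supply: 947 - 8Ps = -478 + 7Ps, so Ps = 95.
Buyers pay Pb = 95 − 15 = 80; Q' = -478 + 7·95 = 187.
The subsidy expands output by 187 − 131 = 56 past the efficient level; on those units the gap between marginal cost and willingness to pay runs from 0 up to 15.
DWL = ½ × 15 × 56 = 420.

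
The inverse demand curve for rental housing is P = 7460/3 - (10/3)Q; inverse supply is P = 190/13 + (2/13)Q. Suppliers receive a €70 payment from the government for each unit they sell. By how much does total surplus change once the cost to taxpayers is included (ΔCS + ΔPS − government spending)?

Pre-subsidy: 7460/3 - (10/3)Q = 190/13 + (2/13)Q gives Q* = 48205/68 and P* = 4205/34.
With the subsidy, sellers receive Ps = Pb + 70 for each unit, where Pb is the price buyers pay.
On the curves, Pb = 7460/3 - (10/3)Q and Ps = 190/13 + (2/13)Q; the wedge Ps − Pb = 70 gives 190/13 + (2/13)Q − (7460/3 - (10/3)Q) = 70, so Q' = 24785/34.
Then Pb = 7460/3 − (10/3)·(24785/34) = 965/17 and Ps = 190/13 + (2/13)·(24785/34) = 2155/17.
ΔCS = ½(48205/68 + 24785/34)(4205/34 − 965/17) = 222438125/4624; ΔPS = ½(48205/68 + 24785/34)(2155/17 − 4205/34) = 10266375/4624.
Government spending = 70 × 24785/34 = 867475/17.
Net change = 222438125/4624 + 10266375/4624 − 867475/17 = -47775/68. The loss equals the DWL triangle ½·70·1365/68.

Net change in total surplus = -47775/68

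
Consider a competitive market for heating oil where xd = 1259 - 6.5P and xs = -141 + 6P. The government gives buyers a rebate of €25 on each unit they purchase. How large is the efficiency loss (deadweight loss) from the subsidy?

Deadweight loss = €975

Pre-subsidy: 1259 - 6.5P = -141 + 6P gives P* = 112, x* = 531.
With the rebate, buyers effectively pay Pb = Ps − 25, where Ps is the price sellers receive.
Demand in terms of Ps becomes xd = 1259 − 6.5(Ps − 25) = 1421.5 - 6.5Ps. Setting this equal to supply: 1421.5 - 6.5Ps = -141 + 6Ps, so Ps = 125.
Buyers pay Pb = 125 − 25 = 100; x' = -141 + 6·125 = 609.
The subsidy expands output by 609 − 531 = 78 past the efficient level; on those units the gap between marginal cost and willingness to pay runs from 0 up to 25.
DWL = ½ × 25 × 78 = 975.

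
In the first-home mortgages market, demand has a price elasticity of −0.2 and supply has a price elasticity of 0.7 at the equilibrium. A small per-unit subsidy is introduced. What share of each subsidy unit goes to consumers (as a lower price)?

For a small subsidy around the equilibrium, the benefit split depends on the relative slopes, which at a point are proportional to the elasticities.
Buyer share = εs/(εs + |εd|) = 0.7/(0.7 + 0.2) = 7/9; seller share = |εd|/(εs + |εd|) = 2/9.

Consumer share = 7/9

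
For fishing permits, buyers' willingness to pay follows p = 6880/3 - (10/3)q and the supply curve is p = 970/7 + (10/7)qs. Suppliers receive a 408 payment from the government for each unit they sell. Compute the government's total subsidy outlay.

Pre-subsidy: 6880/3 - (10/3)q = 970/7 + (10/7)q gives q* = 452.5 and p* = 785.
With the subsidy, sellers receive ps = pb + 408 for each unit, where pb is the price buyers pay.
On the curves, pb = 6880/3 - (10/3)q and ps = 970/7 + (10/7)q; the wedge ps − pb = 408 gives 970/7 + (10/7)q − (6880/3 - (10/3)q) = 408, so q' = 538.18.
Then pb = 6880/3 − (10/3)·538.18 = 499.4 and ps = 970/7 + (10/7)·538.18 = 907.4.
Government outlay = subsidy × quantity = 408 × 538.18 = 219577.44.

Government cost = 219577.44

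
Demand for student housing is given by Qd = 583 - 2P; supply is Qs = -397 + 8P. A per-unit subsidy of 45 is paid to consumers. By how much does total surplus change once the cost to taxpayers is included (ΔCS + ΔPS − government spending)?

Net change in total surplus = -1620

Pre-subsidy: 583 - 2P = -397 + 8P gives P* = 98, Q* = 387.
With the rebate, buyers effectively pay Pb = Ps − 45, where Ps is the price sellers receive.
Demand in terms of Ps becomes Qd = 583 − 2(Ps − 45) = 673 - 2Ps. Setting this equal to supply: 673 - 2Ps = -397 + 8Ps, so Ps = 107.
Buyers pay Pb = 107 − 45 = 62; Q' = -397 + 8·107 = 459.
ΔCS = ½(387 + 459)(98 − 62) = 15228; ΔPS = ½(387 + 459)(107 − 98) = 3807.
Government spending = 45 × 459 = 20655.
Net change = 15228 + 3807 − 20655 = -1620. The loss equals the DWL triangle ½·45·72.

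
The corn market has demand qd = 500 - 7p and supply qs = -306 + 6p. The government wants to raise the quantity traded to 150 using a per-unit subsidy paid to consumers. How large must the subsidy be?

At q = 150, invert demand for the buyer price: pb = (500 − 150)/7 = 50; invert supply for the seller price: ps = (150 − (-306))/6 = 76.
The subsidy must fill the gap: s = ps − pb = 76 − 50 = 26.

Required subsidy s = 26 per unit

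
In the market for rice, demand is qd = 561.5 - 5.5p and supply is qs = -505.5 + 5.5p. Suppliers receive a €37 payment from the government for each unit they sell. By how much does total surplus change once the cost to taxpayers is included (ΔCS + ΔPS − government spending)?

Net change in total surplus = -€1882.375

Pre-subsidy: 561.5 - 5.5p = -505.5 + 5.5p gives p* = 97, q* = 28.
With the subsidy, sellers receive ps = pb + 37 for each unit, where pb is the price buyers pay.
Supply in terms of pb becomes qs = -505.5 + 5.5(pb + 37) = -302 + 5.5pb. Setting this equal to demand: 561.5 - 5.5pb = -302 + 5.5pb, so pb = 78.5.
Sellers receive ps = 78.5 + 37 = 115.5; q' = 561.5 − 5.5·78.5 = 129.75.
ΔCS = ½(28 + 129.75)(97 − 78.5) = 1459.1875; ΔPS = ½(28 + 129.75)(115.5 − 97) = 1459.1875.
Government spending = 37 × 129.75 = 4800.75.
Net change = 1459.1875 + 1459.1875 − 4800.75 = -1882.375. The loss equals the DWL triangle ½·37·101.75.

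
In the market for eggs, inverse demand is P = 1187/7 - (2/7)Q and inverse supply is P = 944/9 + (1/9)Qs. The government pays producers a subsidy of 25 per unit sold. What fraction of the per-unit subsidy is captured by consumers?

Consumer share = 0.72

Pre-subsidy: 1187/7 - (2/7)Q = 944/9 + (1/9)Q gives Q* = 163 and P* = 123.
With the subsidy, sellers receive Ps = Pb + 25 for each unit, where Pb is the price buyers pay.
On the curves, Pb = 1187/7 - (2/7)Q and Ps = 944/9 + (1/9)Q; the wedge Ps − Pb = 25 gives 944/9 + (1/9)Q − (1187/7 - (2/7)Q) = 25, so Q' = 226.
Then Pb = 1187/7 − (2/7)·226 = 105 and Ps = 944/9 + (1/9)·226 = 130.
Buyers' price falls by P* − Pb = 123 − 105 = 18; sellers' price rises by Ps − P* = 130 − 123 = 7.
So consumers capture 18/25 = 0.72 of each unit of subsidy.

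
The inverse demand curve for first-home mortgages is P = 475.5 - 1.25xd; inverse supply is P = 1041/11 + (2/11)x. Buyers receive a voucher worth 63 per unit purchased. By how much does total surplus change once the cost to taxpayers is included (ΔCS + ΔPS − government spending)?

Pre-subsidy: 475.5 - 1.25x = 1041/11 + (2/11)x gives x* = 266 and P* = 143.
With the rebate, buyers effectively pay Pb = Ps − 63, where Ps is the price sellers receive.
On the curves, Pb = 475.5 - 1.25x and Ps = 1041/11 + (2/11)x; the wedge Ps − Pb = 63 gives 1041/11 + (2/11)x − (475.5 - 1.25x) = 63, so x' = 310.
Then Pb = 475.5 − 1.25·310 = 88 and Ps = 1041/11 + (2/11)·310 = 151.
ΔCS = ½(266 + 310)(143 − 88) = 15840; ΔPS = ½(266 + 310)(151 − 143) = 2304.
Government spending = 63 × 310 = 19530.
Net change = 15840 + 2304 − 19530 = -1386. The loss equals the DWL triangle ½·63·44.

Net change in total surplus = -1386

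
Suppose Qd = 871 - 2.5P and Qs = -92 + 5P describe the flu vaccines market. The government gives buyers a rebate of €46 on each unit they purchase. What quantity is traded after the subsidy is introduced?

Pre-subsidy: 871 - 2.5P = -92 + 5P gives P* = 128.4, Q* = 550.
With the rebate, buyers effectively pay Pb = Ps − 46, where Ps is the price sellers receive.
Demand in terms of Ps becomes Qd = 871 − 2.5(Ps − 46) = 986 - 2.5Ps. Setting this equal to supply: 986 - 2.5Ps = -92 + 5Ps, so Ps = 2156/15.
Buyers pay Pb = 2156/15 − 46 = 1466/15; Q' = -92 + 5·(2156/15) = 1880/3.

Q' = 1880/3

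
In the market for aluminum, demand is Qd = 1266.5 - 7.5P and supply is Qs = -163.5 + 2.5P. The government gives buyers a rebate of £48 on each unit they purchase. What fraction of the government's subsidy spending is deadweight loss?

Pre-subsidy: 1266.5 - 7.5P = -163.5 + 2.5P gives P* = 143, Q* = 194.
With the rebate, buyers effectively pay Pb = Ps − 48, where Ps is the price sellers receive.
Demand in terms of Ps becomes Qd = 1266.5 − 7.5(Ps − 48) = 1626.5 - 7.5Ps. Setting this equal to supply: 1626.5 - 7.5Ps = -163.5 + 2.5Ps, so Ps = 179.
Buyers pay Pb = 179 − 48 = 131; Q' = -163.5 + 2.5·179 = 284.
ΔCS = ½(194 + 284)(143 − 131) = 2868; ΔPS = ½(194 + 284)(179 − 143) = 8604.
Government spending = 48 × 284 = 13632.
DWL = ½ × 48 × (284 − 194) = 2160; fraction = 2160 / 13632 = 45/284.

DWL / government spending = 45/284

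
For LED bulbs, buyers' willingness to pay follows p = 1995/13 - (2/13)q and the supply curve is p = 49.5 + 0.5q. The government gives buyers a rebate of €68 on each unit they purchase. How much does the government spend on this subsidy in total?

Pre-subsidy: 1995/13 - (2/13)q = 49.5 + 0.5q gives q* = 159 and p* = 129.
With the rebate, buyers effectively pay pb = ps − 68, where ps is the price sellers receive.
On the curves, pb = 1995/13 - (2/13)q and ps = 49.5 + 0.5q; the wedge ps − pb = 68 gives 49.5 + 0.5q − (1995/13 - (2/13)q) = 68, so q' = 263.
Then pb = 1995/13 − (2/13)·263 = 113 and ps = 49.5 + 0.5·263 = 181.
Government outlay = subsidy × quantity = 68 × 263 = 17884.

Government cost = €17884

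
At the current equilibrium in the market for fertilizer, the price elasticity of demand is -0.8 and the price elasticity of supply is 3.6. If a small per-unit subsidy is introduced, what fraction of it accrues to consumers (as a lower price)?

For a small subsidy around the equilibrium, the benefit split depends on the relative slopes, which at a point are proportional to the elasticities.
Buyer share = εs/(εs + |εd|) = 3.6/(3.6 + 0.8) = 9/11; seller share = |εd|/(εs + |εd|) = 2/11.

Consumer share = 9/11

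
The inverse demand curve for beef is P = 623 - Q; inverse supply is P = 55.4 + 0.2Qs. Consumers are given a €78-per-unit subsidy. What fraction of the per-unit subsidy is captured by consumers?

Consumer share = 5/6

Pre-subsidy: 623 - Q = 55.4 + 0.2Q gives Q* = 473 and P* = 150.
With the rebate, buyers effectively pay Pb = Ps − 78, where Ps is the price sellers receive.
On the curves, Pb = 623 - Q and Ps = 55.4 + 0.2Q; the wedge Ps − Pb = 78 gives 55.4 + 0.2Q − (623 - Q) = 78, so Q' = 538.
Then Pb = 623 − 1·538 = 85 and Ps = 55.4 + 0.2·538 = 163.
Buyers' price falls by P* − Pb = 150 − 85 = 65; sellers' price rises by Ps − P* = 163 − 150 = 13.
So consumers capture 65/78 = 5/6 of each unit of subsidy.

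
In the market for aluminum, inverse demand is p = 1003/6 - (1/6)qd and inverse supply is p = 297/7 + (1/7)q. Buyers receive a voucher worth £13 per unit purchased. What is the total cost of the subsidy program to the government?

Pre-subsidy: 1003/6 - (1/6)q = 297/7 + (1/7)q gives q* = 403 and p* = 100.
With the rebate, buyers effectively pay pb = ps − 13, where ps is the price sellers receive.
On the curves, pb = 1003/6 - (1/6)q and ps = 297/7 + (1/7)q; the wedge ps − pb = 13 gives 297/7 + (1/7)q − (1003/6 - (1/6)q) = 13, so q' = 445.
Then pb = 1003/6 − (1/6)·445 = 93 and ps = 297/7 + (1/7)·445 = 106.
Government outlay = subsidy × quantity = 13 × 445 = 5785.

Government cost = £5785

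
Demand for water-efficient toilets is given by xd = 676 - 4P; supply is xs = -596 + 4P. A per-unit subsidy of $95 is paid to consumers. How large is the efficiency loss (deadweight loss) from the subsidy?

Deadweight loss = $9025

Pre-subsidy: 676 - 4P = -596 + 4P gives P* = 159, x* = 40.
With the rebate, buyers effectively pay Pb = Ps − 95, where Ps is the price sellers receive.
Demand in terms of Ps becomes xd = 676 − 4(Ps − 95) = 1056 - 4Ps. Setting this equal to supply: 1056 - 4Ps = -596 + 4Ps, so Ps = 206.5.
Buyers pay Pb = 206.5 − 95 = 111.5; x' = -596 + 4·206.5 = 230.
The subsidy expands output by 230 − 40 = 190 past the efficient level; on those units the gap between marginal cost and willingness to pay runs from 0 up to 95.
DWL = ½ × 95 × 190 = 9025.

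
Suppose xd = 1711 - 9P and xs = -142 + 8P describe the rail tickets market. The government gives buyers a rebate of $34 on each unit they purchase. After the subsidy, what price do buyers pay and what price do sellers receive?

Pre-subsidy: 1711 - 9P = -142 + 8P gives P* = 109, x* = 730.
With the rebate, buyers effectively pay Pb = Ps − 34, where Ps is the price sellers receive.
Demand in terms of Ps becomes xd = 1711 − 9(Ps − 34) = 2017 - 9Ps. Setting this equal to supply: 2017 - 9Ps = -142 + 8Ps, so Ps = 127.
Buyers pay Pb = 127 − 34 = 93; x' = -142 + 8·127 = 874.

Buyers pay $93; sellers receive $127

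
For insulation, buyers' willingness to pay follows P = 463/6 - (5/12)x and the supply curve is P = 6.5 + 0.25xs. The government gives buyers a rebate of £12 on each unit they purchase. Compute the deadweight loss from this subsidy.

Pre-subsidy: 463/6 - (5/12)x = 6.5 + 0.25x gives x* = 106 and P* = 33.
With the rebate, buyers effectively pay Pb = Ps − 12, where Ps is the price sellers receive.
On the curves, Pb = 463/6 - (5/12)x and Ps = 6.5 + 0.25x; the wedge Ps − Pb = 12 gives 6.5 + 0.25x − (463/6 - (5/12)x) = 12, so x' = 124.
Then Pb = 463/6 − (5/12)·124 = 25.5 and Ps = 6.5 + 0.25·124 = 37.5.
The subsidy expands output by 124 − 106 = 18 past the efficient level; on those units the gap between marginal cost and willingness to pay runs from 0 up to 12.
DWL = ½ × 12 × 18 = 108.

Deadweight loss = £108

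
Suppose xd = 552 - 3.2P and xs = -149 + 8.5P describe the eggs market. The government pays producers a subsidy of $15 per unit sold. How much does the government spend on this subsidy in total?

Pre-subsidy: 552 - 3.2P = -149 + 8.5P gives P* = 7010/117, x* = 42152/117.
With the subsidy, sellers receive Ps = Pb + 15 for each unit, where Pb is the price buyers pay.
Supply in terms of Pb becomes xs = -149 + 8.5(Pb + 15) = -21.5 + 8.5Pb. Setting this equal to demand: 552 - 3.2Pb = -21.5 + 8.5Pb, so Pb = 5735/117.
Sellers receive Ps = 5735/117 + 15 = 7490/117; x' = 552 − 3.2·(5735/117) = 46232/117.
Government outlay = subsidy × quantity = 15 × 46232/117 = 231160/39.

Government cost = 231160/39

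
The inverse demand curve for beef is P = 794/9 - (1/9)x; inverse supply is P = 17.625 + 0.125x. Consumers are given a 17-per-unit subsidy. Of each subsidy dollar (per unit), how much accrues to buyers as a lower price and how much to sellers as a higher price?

Pre-subsidy: 794/9 - (1/9)x = 17.625 + 0.125x gives x* = 299 and P* = 55.
With the rebate, buyers effectively pay Pb = Ps − 17, where Ps is the price sellers receive.
On the curves, Pb = 794/9 - (1/9)x and Ps = 17.625 + 0.125x; the wedge Ps − Pb = 17 gives 17.625 + 0.125x − (794/9 - (1/9)x) = 17, so x' = 371.
Then Pb = 794/9 − (1/9)·371 = 47 and Ps = 17.625 + 0.125·371 = 64.
Buyers' price falls by P* − Pb = 55 − 47 = 8; sellers' price rises by Ps − P* = 64 − 55 = 9.

Buyers gain 8 per unit; sellers gain 9 per unit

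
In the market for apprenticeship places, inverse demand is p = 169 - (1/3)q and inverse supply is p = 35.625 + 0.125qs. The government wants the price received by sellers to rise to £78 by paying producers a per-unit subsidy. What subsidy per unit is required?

At a seller price of 78, quantity supplied is -285 + 8·78 = 339.
Buyers absorb 339 only when they pay pb = 169 − (1/3)·339 = 56.
s = ps − pb = 78 − 56 = 22.

Required subsidy s = £22 per unit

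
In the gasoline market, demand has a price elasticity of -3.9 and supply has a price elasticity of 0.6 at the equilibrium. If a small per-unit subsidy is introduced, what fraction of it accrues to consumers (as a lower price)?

Consumer share = 2/15

For a small subsidy around the equilibrium, the benefit split depends on the relative slopes, which at a point are proportional to the elasticities.
Buyer share = εs/(εs + |εd|) = 0.6/(0.6 + 3.9) = 2/15; seller share = |εd|/(εs + |εd|) = 13/15.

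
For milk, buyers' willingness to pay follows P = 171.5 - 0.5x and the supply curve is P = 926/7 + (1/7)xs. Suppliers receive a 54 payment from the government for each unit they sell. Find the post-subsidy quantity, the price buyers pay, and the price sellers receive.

Pre-subsidy: 171.5 - 0.5x = 926/7 + (1/7)x gives x* = 61 and P* = 141.
With the subsidy, sellers receive Ps = Pb + 54 for each unit, where Pb is the price buyers pay.
On the curves, Pb = 171.5 - 0.5x and Ps = 926/7 + (1/7)x; the wedge Ps − Pb = 54 gives 926/7 + (1/7)x − (171.5 - 0.5x) = 54, so x' = 145.
Then Pb = 171.5 − 0.5·145 = 99 and Ps = 926/7 + (1/7)·145 = 153.

x' = 145; buyers pay 99; sellers receive 153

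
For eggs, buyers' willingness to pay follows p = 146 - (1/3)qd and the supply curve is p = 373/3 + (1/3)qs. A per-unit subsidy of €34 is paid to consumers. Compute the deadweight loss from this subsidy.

Pre-subsidy: 146 - (1/3)q = 373/3 + (1/3)q gives q* = 32.5 and p* = 811/6.
With the rebate, buyers effectively pay pb = ps − 34, where ps is the price sellers receive.
On the curves, pb = 146 - (1/3)q and ps = 373/3 + (1/3)q; the wedge ps − pb = 34 gives 373/3 + (1/3)q − (146 - (1/3)q) = 34, so q' = 83.5.
Then pb = 146 − (1/3)·83.5 = 709/6 and ps = 373/3 + (1/3)·83.5 = 913/6.
The subsidy expands output by 83.5 − 32.5 = 51 past the efficient level; on those units the gap between marginal cost and willingness to pay runs from 0 up to 34.
DWL = ½ × 34 × 51 = 867.

Deadweight loss = €867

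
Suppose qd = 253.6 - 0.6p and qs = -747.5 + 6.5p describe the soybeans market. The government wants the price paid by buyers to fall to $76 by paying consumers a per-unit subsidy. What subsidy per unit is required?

At a buyer price of 76, quantity demanded is 253.6 − 0.6·76 = 208.
Sellers supply 208 only when they receive ps with -747.5 + 6.5·ps = 208, i.e. ps = 147.
s = ps − pb = 147 − 76 = 71.

Required subsidy s = $71 per unit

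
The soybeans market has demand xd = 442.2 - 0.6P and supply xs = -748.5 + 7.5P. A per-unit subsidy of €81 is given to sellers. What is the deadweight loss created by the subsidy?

Pre-subsidy: 442.2 - 0.6P = -748.5 + 7.5P gives P* = 147, x* = 354.
With the subsidy, sellers receive Ps = Pb + 81 for each unit, where Pb is the price buyers pay.
Supply in terms of Pb becomes xs = -748.5 + 7.5(Pb + 81) = -141 + 7.5Pb. Setting this equal to demand: 442.2 - 0.6Pb = -141 + 7.5Pb, so Pb = 72.
Sellers receive Ps = 72 + 81 = 153; x' = 442.2 − 0.6·72 = 399.
The subsidy expands output by 399 − 354 = 45 past the efficient level; on those units the gap between marginal cost and willingness to pay runs from 0 up to 81.
DWL = ½ × 81 × 45 = 1822.5.

Deadweight loss = €1822.5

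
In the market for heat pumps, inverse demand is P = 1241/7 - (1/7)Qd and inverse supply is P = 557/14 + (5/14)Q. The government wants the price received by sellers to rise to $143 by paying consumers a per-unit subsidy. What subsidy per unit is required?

Required subsidy s = $7 per unit

At a seller price of 143, quantity supplied is -111.4 + 2.8·143 = 289.
Buyers absorb 289 only when they pay Pb = 1241/7 − (1/7)·289 = 136.
s = Ps − Pb = 143 − 136 = 7.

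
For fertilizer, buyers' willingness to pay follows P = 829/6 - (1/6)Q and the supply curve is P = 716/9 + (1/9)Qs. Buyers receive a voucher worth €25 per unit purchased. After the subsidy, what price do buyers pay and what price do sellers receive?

Buyers pay €88; sellers receive €113

Pre-subsidy: 829/6 - (1/6)Q = 716/9 + (1/9)Q gives Q* = 211 and P* = 103.
With the rebate, buyers effectively pay Pb = Ps − 25, where Ps is the price sellers receive.
On the curves, Pb = 829/6 - (1/6)Q and Ps = 716/9 + (1/9)Q; the wedge Ps − Pb = 25 gives 716/9 + (1/9)Q − (829/6 - (1/6)Q) = 25, so Q' = 301.
Then Pb = 829/6 − (1/6)·301 = 88 and Ps = 716/9 + (1/9)·301 = 113.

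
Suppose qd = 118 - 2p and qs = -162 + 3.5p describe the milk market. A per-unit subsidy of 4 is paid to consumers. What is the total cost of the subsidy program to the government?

Pre-subsidy: 118 - 2p = -162 + 3.5p gives p* = 560/11, q* = 178/11.
With the rebate, buyers effectively pay pb = ps − 4, where ps is the price sellers receive.
Demand in terms of ps becomes qd = 118 − 2(ps − 4) = 126 - 2ps. Setting this equal to supply: 126 - 2ps = -162 + 3.5ps, so ps = 576/11.
Buyers pay pb = 576/11 − 4 = 532/11; q' = -162 + 3.5·(576/11) = 234/11.
Government outlay = subsidy × quantity = 4 × 234/11 = 936/11.

Government cost = 936/11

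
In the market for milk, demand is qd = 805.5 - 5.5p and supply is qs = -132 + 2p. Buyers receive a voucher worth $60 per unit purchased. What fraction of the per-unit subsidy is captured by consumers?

Consumer share = 4/15

Pre-subsidy: 805.5 - 5.5p = -132 + 2p gives p* = 125, q* = 118.
With the rebate, buyers effectively pay pb = ps − 60, where ps is the price sellers receive.
Demand in terms of ps becomes qd = 805.5 − 5.5(ps − 60) = 1135.5 - 5.5ps. Setting this equal to supply: 1135.5 - 5.5ps = -132 + 2ps, so ps = 169.
Buyers pay pb = 169 − 60 = 109; q' = -132 + 2·169 = 206.
Buyers' price falls by p* − pb = 125 − 109 = 16; sellers' price rises by ps − p* = 169 − 125 = 44.
So consumers capture 16/60 = 4/15 of each unit of subsidy.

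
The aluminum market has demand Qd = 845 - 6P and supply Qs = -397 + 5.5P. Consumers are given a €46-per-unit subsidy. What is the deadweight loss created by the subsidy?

Deadweight loss = €3036

Pre-subsidy: 845 - 6P = -397 + 5.5P gives P* = 108, Q* = 197.
With the rebate, buyers effectively pay Pb = Ps − 46, where Ps is the price sellers receive.
Demand in terms of Ps becomes Qd = 845 − 6(Ps − 46) = 1121 - 6Ps. Setting this equal to supply: 1121 - 6Ps = -397 + 5.5Ps, so Ps = 132.
Buyers pay Pb = 132 − 46 = 86; Q' = -397 + 5.5·132 = 329.
The subsidy expands output by 329 − 197 = 132 past the efficient level; on those units the gap between marginal cost and willingness to pay runs from 0 up to 46.
DWL = ½ × 46 × 132 = 3036.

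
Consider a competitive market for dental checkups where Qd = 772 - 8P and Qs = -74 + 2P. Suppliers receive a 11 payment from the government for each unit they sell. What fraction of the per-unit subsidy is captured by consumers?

Pre-subsidy: 772 - 8P = -74 + 2P gives P* = 84.6, Q* = 95.2.
With the subsidy, sellers receive Ps = Pb + 11 for each unit, where Pb is the price buyers pay.
Supply in terms of Pb becomes Qs = -74 + 2(Pb + 11) = -52 + 2Pb. Setting this equal to demand: 772 - 8Pb = -52 + 2Pb, so Pb = 82.4.
Sellers receive Ps = 82.4 + 11 = 93.4; Q' = 772 − 8·82.4 = 112.8.
Buyers' price falls by P* − Pb = 84.6 − 82.4 = 2.2; sellers' price rises by Ps − P* = 93.4 − 84.6 = 8.8.
So consumers capture 2.2/11 = 0.2 of each unit of subsidy.

Consumer share = 0.2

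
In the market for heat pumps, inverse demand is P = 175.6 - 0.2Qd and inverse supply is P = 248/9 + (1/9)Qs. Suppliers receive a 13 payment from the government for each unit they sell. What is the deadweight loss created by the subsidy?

Pre-subsidy: 175.6 - 0.2Q = 248/9 + (1/9)Q gives Q* = 3331/7 and P* = 563/7.
With the subsidy, sellers receive Ps = Pb + 13 for each unit, where Pb is the price buyers pay.
On the curves, Pb = 175.6 - 0.2Q and Ps = 248/9 + (1/9)Q; the wedge Ps − Pb = 13 gives 248/9 + (1/9)Q − (175.6 - 0.2Q) = 13, so Q' = 7247/14.
Then Pb = 175.6 − 0.2·(7247/14) = 1009/14 and Ps = 248/9 + (1/9)·(7247/14) = 1191/14.
The subsidy expands output by 7247/14 − 3331/7 = 585/14 past the efficient level; on those units the gap between marginal cost and willingness to pay runs from 0 up to 13.
DWL = ½ × 13 × 585/14 = 7605/28.

Deadweight loss = 7605/28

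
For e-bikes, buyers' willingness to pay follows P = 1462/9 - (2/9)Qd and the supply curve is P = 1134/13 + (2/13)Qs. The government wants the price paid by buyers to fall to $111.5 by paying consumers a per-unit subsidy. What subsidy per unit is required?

Required subsidy s = $11 per unit

At a buyer price of 111.5, quantity demanded is 731 − 4.5·111.5 = 229.25.
Sellers supply 229.25 only when they receive Ps = 1134/13 + (2/13)·229.25 = 122.5.
s = Ps − Pb = 122.5 − 111.5 = 11.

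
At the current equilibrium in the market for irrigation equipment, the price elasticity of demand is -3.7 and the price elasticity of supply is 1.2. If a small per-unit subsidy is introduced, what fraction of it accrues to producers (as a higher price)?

Producer share = 37/49

For a small subsidy around the equilibrium, the benefit split depends on the relative slopes, which at a point are proportional to the elasticities.
Buyer share = εs/(εs + |εd|) = 1.2/(1.2 + 3.7) = 12/49; seller share = |εd|/(εs + |εd|) = 37/49.
So producers capture 37/49 of the subsidy.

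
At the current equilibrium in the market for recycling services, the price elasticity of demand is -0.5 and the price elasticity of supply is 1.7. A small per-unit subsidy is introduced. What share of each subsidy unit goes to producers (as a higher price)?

Producer share = 5/22

For a small subsidy around the equilibrium, the benefit split depends on the relative slopes, which at a point are proportional to the elasticities.
Buyer share = εs/(εs + |εd|) = 1.7/(1.7 + 0.5) = 17/22; seller share = |εd|/(εs + |εd|) = 5/22.
So producers capture 5/22 of the subsidy.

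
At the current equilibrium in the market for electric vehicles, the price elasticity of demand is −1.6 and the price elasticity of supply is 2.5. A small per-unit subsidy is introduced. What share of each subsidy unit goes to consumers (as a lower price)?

For a small subsidy around the equilibrium, the benefit split depends on the relative slopes, which at a point are proportional to the elasticities.
Buyer share = εs/(εs + |εd|) = 2.5/(2.5 + 1.6) = 25/41; seller share = |εd|/(εs + |εd|) = 16/41.

Consumer share = 25/41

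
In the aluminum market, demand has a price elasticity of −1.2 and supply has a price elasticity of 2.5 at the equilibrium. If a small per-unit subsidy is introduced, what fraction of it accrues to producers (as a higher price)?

For a small subsidy around the equilibrium, the benefit split depends on the relative slopes, which at a point are proportional to the elasticities.
Buyer share = εs/(εs + |εd|) = 2.5/(2.5 + 1.2) = 25/37; seller share = |εd|/(εs + |εd|) = 12/37.
So producers capture 12/37 of the subsidy.

Producer share = 12/37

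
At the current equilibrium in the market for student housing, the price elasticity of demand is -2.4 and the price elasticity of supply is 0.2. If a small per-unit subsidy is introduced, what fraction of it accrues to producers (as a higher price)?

Producer share = 12/13

For a small subsidy around the equilibrium, the benefit split depends on the relative slopes, which at a point are proportional to the elasticities.
Buyer share = εs/(εs + |εd|) = 0.2/(0.2 + 2.4) = 1/13; seller share = |εd|/(εs + |εd|) = 12/13.
So producers capture 12/13 of the subsidy.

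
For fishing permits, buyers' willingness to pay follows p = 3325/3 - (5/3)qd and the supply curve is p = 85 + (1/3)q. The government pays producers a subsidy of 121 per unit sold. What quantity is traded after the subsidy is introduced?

q' = 3433/6

Pre-subsidy: 3325/3 - (5/3)q = 85 + (1/3)q gives q* = 1535/3 and p* = 2300/9.
With the subsidy, sellers receive ps = pb + 121 for each unit, where pb is the price buyers pay.
On the curves, pb = 3325/3 - (5/3)q and ps = 85 + (1/3)q; the wedge ps − pb = 121 gives 85 + (1/3)q − (3325/3 - (5/3)q) = 121, so q' = 3433/6.
Then pb = 3325/3 − (5/3)·(3433/6) = 2785/18 and ps = 85 + (1/3)·(3433/6) = 4963/18.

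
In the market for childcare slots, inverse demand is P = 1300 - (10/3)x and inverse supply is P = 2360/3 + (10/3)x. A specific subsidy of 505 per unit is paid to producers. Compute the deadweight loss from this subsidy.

Deadweight loss = 19126.875

Pre-subsidy: 1300 - (10/3)x = 2360/3 + (10/3)x gives x* = 77 and P* = 3130/3.
With the subsidy, sellers receive Ps = Pb + 505 for each unit, where Pb is the price buyers pay.
On the curves, Pb = 1300 - (10/3)x and Ps = 2360/3 + (10/3)x; the wedge Ps − Pb = 505 gives 2360/3 + (10/3)x − (1300 - (10/3)x) = 505, so x' = 152.75.
Then Pb = 1300 − (10/3)·152.75 = 4745/6 and Ps = 2360/3 + (10/3)·152.75 = 7775/6.
The subsidy expands output by 152.75 − 77 = 75.75 past the efficient level; on those units the gap between marginal cost and willingness to pay runs from 0 up to 505.
DWL = ½ × 505 × 75.75 = 19126.875.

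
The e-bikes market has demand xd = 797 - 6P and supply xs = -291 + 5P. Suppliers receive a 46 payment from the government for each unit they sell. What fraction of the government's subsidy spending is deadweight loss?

DWL / government spending = 690/3619

Pre-subsidy: 797 - 6P = -291 + 5P gives P* = 1088/11, x* = 2239/11.
With the subsidy, sellers receive Ps = Pb + 46 for each unit, where Pb is the price buyers pay.
Supply in terms of Pb becomes xs = -291 + 5(Pb + 46) = -61 + 5Pb. Setting this equal to demand: 797 - 6Pb = -61 + 5Pb, so Pb = 78.
Sellers receive Ps = 78 + 46 = 124; x' = 797 − 6·78 = 329.
ΔCS = ½(2239/11 + 329)(1088/11 − 78) = 673670/121; ΔPS = ½(2239/11 + 329)(124 − 1088/11) = 808404/121.
Government spending = 46 × 329 = 15134.
DWL = ½ × 46 × (329 − 2239/11) = 31740/11; fraction = (31740/11) / 15134 = 690/3619.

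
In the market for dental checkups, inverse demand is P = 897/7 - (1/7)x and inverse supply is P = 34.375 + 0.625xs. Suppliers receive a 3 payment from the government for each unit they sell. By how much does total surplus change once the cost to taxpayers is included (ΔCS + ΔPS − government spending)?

Pre-subsidy: 897/7 - (1/7)x = 34.375 + 0.625x gives x* = 5251/43 and P* = 4760/43.
With the subsidy, sellers receive Ps = Pb + 3 for each unit, where Pb is the price buyers pay.
On the curves, Pb = 897/7 - (1/7)x and Ps = 34.375 + 0.625x; the wedge Ps − Pb = 3 gives 34.375 + 0.625x − (897/7 - (1/7)x) = 3, so x' = 5419/43.
Then Pb = 897/7 − (1/7)·(5419/43) = 4736/43 and Ps = 34.375 + 0.625·(5419/43) = 4865/43.
ΔCS = ½(5251/43 + 5419/43)(4760/43 − 4736/43) = 128040/1849; ΔPS = ½(5251/43 + 5419/43)(4865/43 − 4760/43) = 560175/1849.
Government spending = 3 × 5419/43 = 16257/43.
Net change = 128040/1849 + 560175/1849 − 16257/43 = -252/43. The loss equals the DWL triangle ½·3·168/43.

Net change in total surplus = -252/43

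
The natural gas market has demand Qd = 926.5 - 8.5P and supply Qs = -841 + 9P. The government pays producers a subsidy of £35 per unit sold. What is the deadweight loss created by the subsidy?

Deadweight loss = £2677.5

Pre-subsidy: 926.5 - 8.5P = -841 + 9P gives P* = 101, Q* = 68.
With the subsidy, sellers receive Ps = Pb + 35 for each unit, where Pb is the price buyers pay.
Supply in terms of Pb becomes Qs = -841 + 9(Pb + 35) = -526 + 9Pb. Setting this equal to demand: 926.5 - 8.5Pb = -526 + 9Pb, so Pb = 83.
Sellers receive Ps = 83 + 35 = 118; Q' = 926.5 − 8.5·83 = 221.
The subsidy expands output by 221 − 68 = 153 past the efficient level; on those units the gap between marginal cost and willingness to pay runs from 0 up to 35.
DWL = ½ × 35 × 153 = 2677.5.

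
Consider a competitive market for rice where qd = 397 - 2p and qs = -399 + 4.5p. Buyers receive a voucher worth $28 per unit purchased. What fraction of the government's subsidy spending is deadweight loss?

Pre-subsidy: 397 - 2p = -399 + 4.5p gives p* = 1592/13, q* = 1977/13.
With the rebate, buyers effectively pay pb = ps − 28, where ps is the price sellers receive.
Demand in terms of ps becomes qd = 397 − 2(ps − 28) = 453 - 2ps. Setting this equal to supply: 453 - 2ps = -399 + 4.5ps, so ps = 1704/13.
Buyers pay pb = 1704/13 − 28 = 1340/13; q' = -399 + 4.5·(1704/13) = 2481/13.
ΔCS = ½(1977/13 + 2481/13)(1592/13 − 1340/13) = 561708/169; ΔPS = ½(1977/13 + 2481/13)(1704/13 − 1592/13) = 249648/169.
Government spending = 28 × 2481/13 = 69468/13.
DWL = ½ × 28 × (2481/13 − 1977/13) = 7056/13; fraction = (7056/13) / (69468/13) = 84/827.

DWL / government spending = 84/827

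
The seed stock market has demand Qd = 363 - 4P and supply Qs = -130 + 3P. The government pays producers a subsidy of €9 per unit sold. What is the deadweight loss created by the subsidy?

Pre-subsidy: 363 - 4P = -130 + 3P gives P* = 493/7, Q* = 569/7.
With the subsidy, sellers receive Ps = Pb + 9 for each unit, where Pb is the price buyers pay.
Supply in terms of Pb becomes Qs = -130 + 3(Pb + 9) = -103 + 3Pb. Setting this equal to demand: 363 - 4Pb = -103 + 3Pb, so Pb = 466/7.
Sellers receive Ps = 466/7 + 9 = 529/7; Q' = 363 − 4·(466/7) = 677/7.
The subsidy expands output by 677/7 − 569/7 = 108/7 past the efficient level; on those units the gap between marginal cost and willingness to pay runs from 0 up to 9.
DWL = ½ × 9 × 108/7 = 486/7.

Deadweight loss = 486/7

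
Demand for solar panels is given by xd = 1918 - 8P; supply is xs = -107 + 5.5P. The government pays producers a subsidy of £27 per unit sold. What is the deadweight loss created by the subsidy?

Deadweight loss = £1188

Pre-subsidy: 1918 - 8P = -107 + 5.5P gives P* = 150, x* = 718.
With the subsidy, sellers receive Ps = Pb + 27 for each unit, where Pb is the price buyers pay.
Supply in terms of Pb becomes xs = -107 + 5.5(Pb + 27) = 41.5 + 5.5Pb. Setting this equal to demand: 1918 - 8Pb = 41.5 + 5.5Pb, so Pb = 139.
Sellers receive Ps = 139 + 27 = 166; x' = 1918 − 8·139 = 806.
The subsidy expands output by 806 − 718 = 88 past the efficient level; on those units the gap between marginal cost and willingness to pay runs from 0 up to 27.
DWL = ½ × 27 × 88 = 1188.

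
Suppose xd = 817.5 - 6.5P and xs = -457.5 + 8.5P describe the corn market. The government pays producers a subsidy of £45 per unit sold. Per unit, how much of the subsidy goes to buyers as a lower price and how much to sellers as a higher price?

Buyers gain £25.5 per unit; sellers gain £19.5 per unit

Pre-subsidy: 817.5 - 6.5P = -457.5 + 8.5P gives P* = 85, x* = 265.
With the subsidy, sellers receive Ps = Pb + 45 for each unit, where Pb is the price buyers pay.
Supply in terms of Pb becomes xs = -457.5 + 8.5(Pb + 45) = -75 + 8.5Pb. Setting this equal to demand: 817.5 - 6.5Pb = -75 + 8.5Pb, so Pb = 59.5.
Sellers receive Ps = 59.5 + 45 = 104.5; x' = 817.5 − 6.5·59.5 = 430.75.
Buyers' price falls by P* − Pb = 85 − 59.5 = 25.5; sellers' price rises by Ps − P* = 104.5 − 85 = 19.5.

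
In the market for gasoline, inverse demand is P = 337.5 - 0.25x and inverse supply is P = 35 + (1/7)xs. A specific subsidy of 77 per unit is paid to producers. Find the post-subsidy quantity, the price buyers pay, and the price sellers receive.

x' = 966; buyers pay 96; sellers receive 173

Pre-subsidy: 337.5 - 0.25x = 35 + (1/7)x gives x* = 770 and P* = 145.
With the subsidy, sellers receive Ps = Pb + 77 for each unit, where Pb is the price buyers pay.
On the curves, Pb = 337.5 - 0.25x and Ps = 35 + (1/7)x; the wedge Ps − Pb = 77 gives 35 + (1/7)x − (337.5 - 0.25x) = 77, so x' = 966.
Then Pb = 337.5 − 0.25·966 = 96 and Ps = 35 + (1/7)·966 = 173.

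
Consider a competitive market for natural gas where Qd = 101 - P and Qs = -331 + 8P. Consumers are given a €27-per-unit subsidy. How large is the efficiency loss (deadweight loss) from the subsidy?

Pre-subsidy: 101 - P = -331 + 8P gives P* = 48, Q* = 53.
With the rebate, buyers effectively pay Pb = Ps − 27, where Ps is the price sellers receive.
Demand in terms of Ps becomes Qd = 101 − 1(Ps − 27) = 128 - Ps. Setting this equal to supply: 128 - Ps = -331 + 8Ps, so Ps = 51.
Buyers pay Pb = 51 − 27 = 24; Q' = -331 + 8·51 = 77.
The subsidy expands output by 77 − 53 = 24 past the efficient level; on those units the gap between marginal cost and willingness to pay runs from 0 up to 27.
DWL = ½ × 27 × 24 = 324.

Deadweight loss = €324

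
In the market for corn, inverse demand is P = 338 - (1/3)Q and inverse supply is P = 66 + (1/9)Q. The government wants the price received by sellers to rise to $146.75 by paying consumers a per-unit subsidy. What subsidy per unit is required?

Required subsidy s = $51 per unit

At a seller price of 146.75, quantity supplied is -594 + 9·146.75 = 726.75.
Buyers absorb 726.75 only when they pay Pb = 338 − (1/3)·726.75 = 95.75.
s = Ps − Pb = 146.75 − 95.75 = 51.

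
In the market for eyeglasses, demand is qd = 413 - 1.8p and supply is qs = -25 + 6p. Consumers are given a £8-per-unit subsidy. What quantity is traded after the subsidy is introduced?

Pre-subsidy: 413 - 1.8p = -25 + 6p gives p* = 730/13, q* = 4055/13.
With the rebate, buyers effectively pay pb = ps − 8, where ps is the price sellers receive.
Demand in terms of ps becomes qd = 413 − 1.8(ps − 8) = 427.4 - 1.8ps. Setting this equal to supply: 427.4 - 1.8ps = -25 + 6ps, so ps = 58.
Buyers pay pb = 58 − 8 = 50; q' = -25 + 6·58 = 323.

q' = 323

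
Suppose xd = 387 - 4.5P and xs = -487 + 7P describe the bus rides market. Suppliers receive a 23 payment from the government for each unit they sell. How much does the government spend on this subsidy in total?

Government cost = 2484

Pre-subsidy: 387 - 4.5P = -487 + 7P gives P* = 76, x* = 45.
With the subsidy, sellers receive Ps = Pb + 23 for each unit, where Pb is the price buyers pay.
Supply in terms of Pb becomes xs = -487 + 7(Pb + 23) = -326 + 7Pb. Setting this equal to demand: 387 - 4.5Pb = -326 + 7Pb, so Pb = 62.
Sellers receive Ps = 62 + 23 = 85; x' = 387 − 4.5·62 = 108.
Government outlay = subsidy × quantity = 23 × 108 = 2484.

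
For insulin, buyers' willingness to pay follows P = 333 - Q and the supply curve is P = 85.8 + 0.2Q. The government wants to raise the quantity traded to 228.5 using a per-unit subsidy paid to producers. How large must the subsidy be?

At Q = 228.5, from the demand curve buyers pay Pb = 333 − 1·228.5 = 104.5; from the supply curve sellers need Ps = 85.8 + 0.2·228.5 = 131.5.
The subsidy must fill the gap: s = Ps − Pb = 131.5 − 104.5 = 27.

Required subsidy s = 27 per unit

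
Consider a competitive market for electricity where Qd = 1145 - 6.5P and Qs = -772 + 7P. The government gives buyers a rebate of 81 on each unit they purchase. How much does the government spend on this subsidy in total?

Pre-subsidy: 1145 - 6.5P = -772 + 7P gives P* = 142, Q* = 222.
With the rebate, buyers effectively pay Pb = Ps − 81, where Ps is the price sellers receive.
Demand in terms of Ps becomes Qd = 1145 − 6.5(Ps − 81) = 1671.5 - 6.5Ps. Setting this equal to supply: 1671.5 - 6.5Ps = -772 + 7Ps, so Ps = 181.
Buyers pay Pb = 181 − 81 = 100; Q' = -772 + 7·181 = 495.
Government outlay = subsidy × quantity = 81 × 495 = 40095.

Government cost = 40095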